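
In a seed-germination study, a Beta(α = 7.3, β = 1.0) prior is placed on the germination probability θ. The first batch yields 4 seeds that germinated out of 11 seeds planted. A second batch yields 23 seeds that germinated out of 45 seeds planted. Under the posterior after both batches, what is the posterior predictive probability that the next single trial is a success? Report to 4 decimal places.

0.5334

The Beta prior is conjugate to a Binomial/Bernoulli likelihood; the update adds successes to α and failures to β.
After batch 1: Beta(7.3+4, 1.0+7) = Beta(11.3, 8.0).
After batch 2: Beta(11.3+23, 8.0+22) = Beta(34.3, 30.0).
For a single future Bernoulli trial, P(success | data) = α/(α+β) = 0.5334.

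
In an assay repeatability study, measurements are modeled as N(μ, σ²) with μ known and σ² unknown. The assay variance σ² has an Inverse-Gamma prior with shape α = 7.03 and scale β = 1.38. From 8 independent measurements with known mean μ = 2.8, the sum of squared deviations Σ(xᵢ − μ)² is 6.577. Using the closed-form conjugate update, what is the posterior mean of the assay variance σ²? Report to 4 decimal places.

With known mean μ and an Inverse-Gamma(α, β) prior on σ², the Normal likelihood is conjugate: posterior is Inv-Gamma(α + n/2, β + Σ(xᵢ−μ)²/2).
Posterior: Inv-Gamma(7.03 + 8/2, 1.38 + 6.577/2) = Inv-Gamma(11.03, 4.6685).
E[σ²|data] = β/(α−1) = 4.6685/10.03 = 0.4655.

0.4655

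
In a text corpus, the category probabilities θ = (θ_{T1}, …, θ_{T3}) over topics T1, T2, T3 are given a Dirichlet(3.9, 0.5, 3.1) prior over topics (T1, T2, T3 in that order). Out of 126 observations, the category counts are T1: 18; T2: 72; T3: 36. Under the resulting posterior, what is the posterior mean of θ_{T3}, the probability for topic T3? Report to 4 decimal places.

The Dirichlet prior is conjugate to the Multinomial likelihood: each posterior αⱼ = prior αⱼ + observed count nⱼ.
Posterior concentration: (21.9, 72.5, 39.1), total = 133.5.
E[θ_{T3}|data] = α_{T3}/Σα = 39.1/133.5 = 0.2929.

0.2929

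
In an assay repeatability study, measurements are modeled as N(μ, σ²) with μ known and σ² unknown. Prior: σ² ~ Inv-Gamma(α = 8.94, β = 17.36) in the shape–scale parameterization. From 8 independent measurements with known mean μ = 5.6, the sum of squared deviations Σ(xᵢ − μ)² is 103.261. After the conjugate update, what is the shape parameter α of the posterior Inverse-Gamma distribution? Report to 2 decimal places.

With known mean μ and an Inverse-Gamma(α, β) prior on σ², the Normal likelihood is conjugate: posterior is Inv-Gamma(α + n/2, β + Σ(xᵢ−μ)²/2).
Posterior: Inv-Gamma(8.94 + 8/2, 17.36 + 103.261/2) = Inv-Gamma(12.94, 68.9905).
Posterior α = 12.94.

12.94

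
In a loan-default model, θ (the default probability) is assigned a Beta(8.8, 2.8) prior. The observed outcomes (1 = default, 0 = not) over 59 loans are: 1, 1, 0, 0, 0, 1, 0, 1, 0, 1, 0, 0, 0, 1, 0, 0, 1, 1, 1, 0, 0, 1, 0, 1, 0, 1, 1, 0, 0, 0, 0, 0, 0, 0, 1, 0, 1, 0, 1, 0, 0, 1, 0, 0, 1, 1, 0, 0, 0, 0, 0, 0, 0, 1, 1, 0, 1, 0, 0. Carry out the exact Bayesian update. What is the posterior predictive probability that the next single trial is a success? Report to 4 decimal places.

The Beta prior is conjugate to a Binomial/Bernoulli likelihood; the update adds successes to α and failures to β.
Posterior: Beta(α+k, β+n−k) = Beta(8.8+22, 2.8+37) = Beta(30.8, 39.8).
For a single future Bernoulli trial, P(success | data) = α/(α+β) = 0.4363.

0.4363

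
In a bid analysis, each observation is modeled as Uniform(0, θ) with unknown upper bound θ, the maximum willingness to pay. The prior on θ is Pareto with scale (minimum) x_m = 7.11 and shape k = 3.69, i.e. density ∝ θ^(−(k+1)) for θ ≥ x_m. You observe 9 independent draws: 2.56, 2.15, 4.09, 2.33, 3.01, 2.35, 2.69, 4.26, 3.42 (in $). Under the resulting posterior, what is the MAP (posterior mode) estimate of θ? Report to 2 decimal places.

A Pareto(scale x_m, shape k) prior on the upper bound θ of Uniform(0, θ) is conjugate: posterior is Pareto(max(x_m, max xᵢ), k + n).
Sample maximum = 4.26; prior scale x_m = 7.11 → posterior scale = max = 7.11.
Posterior shape = 3.69 + 9 = 12.69.
The Pareto density is decreasing on [x_m, ∞), so the mode is x_m = 7.11.

7.11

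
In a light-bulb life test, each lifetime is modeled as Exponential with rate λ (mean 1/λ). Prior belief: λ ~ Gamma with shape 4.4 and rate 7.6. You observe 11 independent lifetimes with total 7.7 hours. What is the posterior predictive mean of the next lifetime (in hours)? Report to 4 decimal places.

1.0625

With a Gamma(shape α, rate β) prior on the exponential rate λ, the posterior after n observations with total T = Σxᵢ is Gamma(α+n, β+T).
Posterior: Gamma(4.4+11, 7.6+7.7) = Gamma(15.4, 15.3).
The predictive distribution for the next observation is Lomax; its mean is β/(α−1) = 15.3/14.4 = 1.0625.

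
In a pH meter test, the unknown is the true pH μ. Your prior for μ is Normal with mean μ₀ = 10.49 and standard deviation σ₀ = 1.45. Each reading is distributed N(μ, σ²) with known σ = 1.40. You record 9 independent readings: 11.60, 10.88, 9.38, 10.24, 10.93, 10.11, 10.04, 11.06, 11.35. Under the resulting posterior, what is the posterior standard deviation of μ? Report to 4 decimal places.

For Normal data with known variance σ², a Normal(μ₀, σ₀²) prior on μ is conjugate. Posterior precision = 1/σ₀² + n/σ²; posterior mean is the precision-weighted average of μ₀ and x̄.
σ₀² = 1.45² = 2.1025, σ² = 1.40² = 1.96; σ² + n·σ₀² = 1.96 + 9·2.1025 = 20.8825.
Posterior precision = 1/σ₀² + n/σ² = 1/2.1025 + 9/1.96 = (σ² + n·σ₀²)/(σ₀²σ²) = 20.8825/(2.1025·1.96); posterior variance σₙ² = σ₀²σ²/(σ² + n·σ₀²) = 2.1025·1.96/20.8825 = 0.197337.
Posterior SD = √σₙ² = √(2.1025·1.96/20.8825) = 0.4442.

0.4442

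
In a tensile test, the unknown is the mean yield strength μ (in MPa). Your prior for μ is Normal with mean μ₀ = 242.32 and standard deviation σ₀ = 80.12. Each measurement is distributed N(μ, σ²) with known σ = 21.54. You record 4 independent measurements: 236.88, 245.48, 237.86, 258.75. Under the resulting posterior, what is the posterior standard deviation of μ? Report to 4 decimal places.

10.6740

For Normal data with known variance σ², a Normal(μ₀, σ₀²) prior on μ is conjugate. Posterior precision = 1/σ₀² + n/σ²; posterior mean is the precision-weighted average of μ₀ and x̄.
σ₀² = 80.12² = 6419.2144, σ² = 21.54² = 463.9716; σ² + n·σ₀² = 463.9716 + 4·6419.2144 = 26140.8292.
Posterior precision = 1/σ₀² + n/σ² = 1/6419.2144 + 4/463.9716 = (σ² + n·σ₀²)/(σ₀²σ²) = 26140.8292/(6419.2144·463.9716); posterior variance σₙ² = σ₀²σ²/(σ² + n·σ₀²) = 6419.2144·463.9716/26140.8292 = 113.934151.
Posterior SD = √σₙ² = √(6419.2144·463.9716/26140.8292) = 10.6740.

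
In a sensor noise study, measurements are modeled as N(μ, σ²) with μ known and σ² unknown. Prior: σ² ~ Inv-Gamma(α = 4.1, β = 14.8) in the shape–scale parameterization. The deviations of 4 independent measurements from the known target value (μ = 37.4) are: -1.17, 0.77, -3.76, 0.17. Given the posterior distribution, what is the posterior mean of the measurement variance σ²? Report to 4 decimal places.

4.4832

With known mean μ and an Inverse-Gamma(α, β) prior on σ², the Normal likelihood is conjugate: posterior is Inv-Gamma(α + n/2, β + Σ(xᵢ−μ)²/2).
Σ(xᵢ−μ)² = (-1.17)² + (0.77)² + (-3.76)² + (0.17)² = 16.1283.
Posterior: Inv-Gamma(4.1 + 4/2, 14.8 + 16.1283/2) = Inv-Gamma(6.10, 22.86415).
E[σ²|data] = β/(α−1) = 22.86415/5.10 = 4.4832.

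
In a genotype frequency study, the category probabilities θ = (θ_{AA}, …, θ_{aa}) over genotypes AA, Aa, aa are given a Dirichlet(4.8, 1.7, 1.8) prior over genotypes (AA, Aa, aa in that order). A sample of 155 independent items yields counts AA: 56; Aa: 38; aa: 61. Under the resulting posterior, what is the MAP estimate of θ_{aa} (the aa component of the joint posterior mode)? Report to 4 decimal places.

The Dirichlet prior is conjugate to the Multinomial likelihood: each posterior αⱼ = prior αⱼ + observed count nⱼ.
Posterior concentration: (60.8, 39.7, 62.8), total = 163.3.
Joint mode component: (α_{aa}−1)/(Σα−K) = 61.8/160.3 = 0.3855.

0.3855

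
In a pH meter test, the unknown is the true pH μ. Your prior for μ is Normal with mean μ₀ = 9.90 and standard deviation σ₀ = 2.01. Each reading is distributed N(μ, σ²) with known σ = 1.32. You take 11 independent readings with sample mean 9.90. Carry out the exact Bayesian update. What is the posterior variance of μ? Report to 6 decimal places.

0.152424

For Normal data with known variance σ², a Normal(μ₀, σ₀²) prior on μ is conjugate. Posterior precision = 1/σ₀² + n/σ²; posterior mean is the precision-weighted average of μ₀ and x̄.
σ₀² = 2.01² = 4.0401, σ² = 1.32² = 1.7424; σ² + n·σ₀² = 1.7424 + 11·4.0401 = 46.1835.
Posterior precision = 1/σ₀² + n/σ² = 1/4.0401 + 11/1.7424 = (σ² + n·σ₀²)/(σ₀²σ²) = 46.1835/(4.0401·1.7424); posterior variance σₙ² = σ₀²σ²/(σ² + n·σ₀²) = 4.0401·1.7424/46.1835 = 0.152424.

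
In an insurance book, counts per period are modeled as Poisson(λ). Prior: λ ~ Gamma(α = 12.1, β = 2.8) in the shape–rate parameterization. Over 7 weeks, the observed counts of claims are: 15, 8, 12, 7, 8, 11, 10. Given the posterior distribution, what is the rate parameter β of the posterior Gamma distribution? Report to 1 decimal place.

With a Gamma(shape α, rate β) prior, the Poisson likelihood is conjugate: the posterior is Gamma(α + ΣXᵢ, β + n).
Sum of counts S = 71 over n = 7 weeks.
Posterior: Gamma(α+S, β+n) = Gamma(12.1+71, 2.8+7) = Gamma(83.1, 9.8).
Posterior β = 9.8.

9.8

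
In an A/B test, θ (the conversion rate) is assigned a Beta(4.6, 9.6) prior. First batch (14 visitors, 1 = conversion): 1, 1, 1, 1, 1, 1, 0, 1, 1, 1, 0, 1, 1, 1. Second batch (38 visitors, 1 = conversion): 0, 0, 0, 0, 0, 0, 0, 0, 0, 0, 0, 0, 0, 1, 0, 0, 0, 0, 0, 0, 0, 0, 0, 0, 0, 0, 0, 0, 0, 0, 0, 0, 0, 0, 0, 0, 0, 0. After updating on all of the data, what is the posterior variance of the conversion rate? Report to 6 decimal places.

0.002904

The Beta prior is conjugate to a Binomial/Bernoulli likelihood; the update adds successes to α and failures to β.
After batch 1: Beta(4.6+12, 9.6+2) = Beta(16.6, 11.6).
After batch 2: Beta(16.6+1, 11.6+37) = Beta(17.6, 48.6).
Var = αβ/((α+β)²(α+β+1)) = 17.6·48.6/(66.2²·67.2) = 0.002904.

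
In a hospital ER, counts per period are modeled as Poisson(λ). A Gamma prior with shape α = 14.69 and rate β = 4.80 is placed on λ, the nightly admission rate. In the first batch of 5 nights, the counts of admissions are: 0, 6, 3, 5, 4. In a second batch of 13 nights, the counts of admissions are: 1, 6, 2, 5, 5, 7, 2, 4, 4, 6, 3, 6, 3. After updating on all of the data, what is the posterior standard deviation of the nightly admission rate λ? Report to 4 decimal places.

With a Gamma(shape α, rate β) prior, the Poisson likelihood is conjugate: the posterior is Gamma(α + ΣXᵢ, β + n).
Batch 1: sum of counts S = 18 over n = 5 nights.
After batch 1: Gamma(α+S, β+n) = Gamma(14.69+18, 4.80+5) = Gamma(32.69, 9.80).
Batch 2: sum of counts S = 54 over n = 13 nights.
After batch 2: Gamma(α+S, β+n) = Gamma(32.69+54, 9.80+13) = Gamma(86.69, 22.80).
SD = √α/β = √86.69/22.80 = 0.4084.

0.4084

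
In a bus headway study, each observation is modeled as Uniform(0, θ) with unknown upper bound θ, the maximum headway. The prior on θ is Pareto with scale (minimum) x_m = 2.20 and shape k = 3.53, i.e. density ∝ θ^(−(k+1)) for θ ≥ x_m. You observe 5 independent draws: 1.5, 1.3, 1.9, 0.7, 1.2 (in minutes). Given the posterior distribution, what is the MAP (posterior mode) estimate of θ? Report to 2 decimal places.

A Pareto(scale x_m, shape k) prior on the upper bound θ of Uniform(0, θ) is conjugate: posterior is Pareto(max(x_m, max xᵢ), k + n).
Sample maximum = 1.9; prior scale x_m = 2.20 → posterior scale = max = 2.20.
Posterior shape = 3.53 + 5 = 8.53.
The Pareto density is decreasing on [x_m, ∞), so the mode is x_m = 2.20.

2.20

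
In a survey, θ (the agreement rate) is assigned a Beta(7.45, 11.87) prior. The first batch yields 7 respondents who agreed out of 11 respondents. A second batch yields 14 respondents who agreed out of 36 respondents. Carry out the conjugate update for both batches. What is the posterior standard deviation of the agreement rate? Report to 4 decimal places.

0.0603

The Beta prior is conjugate to a Binomial/Bernoulli likelihood; the update adds successes to α and failures to β.
After batch 1: Beta(7.45+7, 11.87+4) = Beta(14.45, 15.87).
After batch 2: Beta(14.45+14, 15.87+22) = Beta(28.45, 37.87).
Var = αβ/((α+β)²(α+β+1)) = 28.45·37.87/(66.32²·67.32) = 0.00363868; SD = √0.00363868 = 0.0603.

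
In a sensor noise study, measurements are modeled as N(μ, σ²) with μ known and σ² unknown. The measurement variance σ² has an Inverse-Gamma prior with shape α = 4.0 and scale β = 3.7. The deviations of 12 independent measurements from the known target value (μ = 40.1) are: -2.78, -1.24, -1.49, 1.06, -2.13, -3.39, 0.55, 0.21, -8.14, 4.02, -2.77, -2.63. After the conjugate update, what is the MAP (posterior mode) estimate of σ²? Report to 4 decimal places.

6.0634

With known mean μ and an Inverse-Gamma(α, β) prior on σ², the Normal likelihood is conjugate: posterior is Inv-Gamma(α + n/2, β + Σ(xᵢ−μ)²/2).
Σ(xᵢ−μ)² = (-2.78)² + (-1.24)² + (-1.49)² + (1.06)² + (-2.13)² + (-3.39)² + (0.55)² + (0.21)² + (-8.14)² + (4.02)² + (-2.77)² + (-2.63)² = 125.9951.
Posterior: Inv-Gamma(4.0 + 12/2, 3.7 + 125.9951/2) = Inv-Gamma(10.00, 66.69755).
Mode = β/(α+1) = 66.69755/11.00 = 6.0634.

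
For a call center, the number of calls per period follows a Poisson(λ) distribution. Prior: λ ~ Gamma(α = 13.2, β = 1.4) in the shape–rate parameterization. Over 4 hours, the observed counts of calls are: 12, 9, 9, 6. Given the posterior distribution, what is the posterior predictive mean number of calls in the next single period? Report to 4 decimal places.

With a Gamma(shape α, rate β) prior, the Poisson likelihood is conjugate: the posterior is Gamma(α + ΣXᵢ, β + n).
Sum of counts S = 36 over n = 4 hours.
Posterior: Gamma(α+S, β+n) = Gamma(13.2+36, 1.4+4) = Gamma(49.2, 5.4).
The predictive distribution for one future period is NegBinom with mean α/β = 9.1111.

9.1111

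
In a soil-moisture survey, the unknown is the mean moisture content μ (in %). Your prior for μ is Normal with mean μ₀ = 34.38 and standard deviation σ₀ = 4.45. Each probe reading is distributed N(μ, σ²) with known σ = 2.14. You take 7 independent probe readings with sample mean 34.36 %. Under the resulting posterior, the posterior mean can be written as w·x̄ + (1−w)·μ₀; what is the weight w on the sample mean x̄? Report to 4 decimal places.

0.9680

For Normal data with known variance σ², a Normal(μ₀, σ₀²) prior on μ is conjugate. Posterior precision = 1/σ₀² + n/σ²; posterior mean is the precision-weighted average of μ₀ and x̄.
σ₀² = 4.45² = 19.8025, σ² = 2.14² = 4.5796. Prior precision 1/σ₀² = 1/19.8025; data precision n/σ² = 7/4.5796.
w = (n/σ²)/(1/σ₀² + n/σ²) = n·σ₀²/(σ² + n·σ₀²) = 7·19.8025/(4.5796 + 7·19.8025) = 138.6175/143.1971 = 0.9680.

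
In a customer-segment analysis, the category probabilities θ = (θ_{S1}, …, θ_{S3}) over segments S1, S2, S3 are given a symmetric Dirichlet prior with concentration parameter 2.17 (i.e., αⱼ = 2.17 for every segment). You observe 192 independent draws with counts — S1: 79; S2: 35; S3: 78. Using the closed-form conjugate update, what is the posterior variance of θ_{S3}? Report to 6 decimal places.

The Dirichlet prior is conjugate to the Multinomial likelihood: each posterior αⱼ = prior αⱼ + observed count nⱼ.
Posterior concentration: (81.17, 37.17, 80.17), total = 198.51.
Var[θ_j] = α_j(Σα−α_j)/((Σα)²(Σα+1)) = 80.17·118.34/(198.51²·199.51) = 0.001207.

0.001207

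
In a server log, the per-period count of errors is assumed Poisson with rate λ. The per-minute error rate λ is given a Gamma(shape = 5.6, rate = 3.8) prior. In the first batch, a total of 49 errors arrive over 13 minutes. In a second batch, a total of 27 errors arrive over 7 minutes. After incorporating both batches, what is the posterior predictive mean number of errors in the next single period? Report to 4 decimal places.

With a Gamma(shape α, rate β) prior, the Poisson likelihood is conjugate: the posterior is Gamma(α + ΣXᵢ, β + n).
After batch 1: Gamma(α+S, β+n) = Gamma(5.6+49, 3.8+13) = Gamma(54.6, 16.8).
After batch 2: Gamma(α+S, β+n) = Gamma(54.6+27, 16.8+7) = Gamma(81.6, 23.8).
The predictive distribution for one future period is NegBinom with mean α/β = 3.4286.

3.4286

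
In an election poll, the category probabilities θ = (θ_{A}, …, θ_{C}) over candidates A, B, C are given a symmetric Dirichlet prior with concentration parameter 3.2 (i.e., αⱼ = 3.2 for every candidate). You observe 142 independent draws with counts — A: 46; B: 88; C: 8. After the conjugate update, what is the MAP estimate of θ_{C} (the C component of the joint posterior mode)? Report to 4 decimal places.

The Dirichlet prior is conjugate to the Multinomial likelihood: each posterior αⱼ = prior αⱼ + observed count nⱼ.
Posterior concentration: (49.2, 91.2, 11.2), total = 151.6.
Joint mode component: (α_{C}−1)/(Σα−K) = 10.2/148.6 = 0.0686.

0.0686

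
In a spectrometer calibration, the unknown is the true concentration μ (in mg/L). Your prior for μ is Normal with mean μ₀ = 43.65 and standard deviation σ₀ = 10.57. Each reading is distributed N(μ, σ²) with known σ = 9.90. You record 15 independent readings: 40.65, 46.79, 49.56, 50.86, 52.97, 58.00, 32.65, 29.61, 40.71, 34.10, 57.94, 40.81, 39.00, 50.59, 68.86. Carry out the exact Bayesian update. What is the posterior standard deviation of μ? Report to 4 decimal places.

2.4845

For Normal data with known variance σ², a Normal(μ₀, σ₀²) prior on μ is conjugate. Posterior precision = 1/σ₀² + n/σ²; posterior mean is the precision-weighted average of μ₀ and x̄.
σ₀² = 10.57² = 111.7249, σ² = 9.90² = 98.01; σ² + n·σ₀² = 98.01 + 15·111.7249 = 1773.8835.
Posterior precision = 1/σ₀² + n/σ² = 1/111.7249 + 15/98.01 = (σ² + n·σ₀²)/(σ₀²σ²) = 1773.8835/(111.7249·98.01); posterior variance σₙ² = σ₀²σ²/(σ² + n·σ₀²) = 111.7249·98.01/1773.8835 = 6.172986.
Posterior SD = √σₙ² = √(111.7249·98.01/1773.8835) = 2.4845.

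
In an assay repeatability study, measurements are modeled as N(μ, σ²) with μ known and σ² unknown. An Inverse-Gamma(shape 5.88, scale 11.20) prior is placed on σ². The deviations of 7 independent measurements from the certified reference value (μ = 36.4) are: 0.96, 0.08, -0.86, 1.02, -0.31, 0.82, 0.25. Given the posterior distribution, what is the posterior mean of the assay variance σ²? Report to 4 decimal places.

1.5477

With known mean μ and an Inverse-Gamma(α, β) prior on σ², the Normal likelihood is conjugate: posterior is Inv-Gamma(α + n/2, β + Σ(xᵢ−μ)²/2).
Σ(xᵢ−μ)² = (0.96)² + (0.08)² + (-0.86)² + (1.02)² + (-0.31)² + (0.82)² + (0.25)² = 3.5390.
Posterior: Inv-Gamma(5.88 + 7/2, 11.20 + 3.5390/2) = Inv-Gamma(9.38, 12.96950).
E[σ²|data] = β/(α−1) = 12.96950/8.38 = 1.5477.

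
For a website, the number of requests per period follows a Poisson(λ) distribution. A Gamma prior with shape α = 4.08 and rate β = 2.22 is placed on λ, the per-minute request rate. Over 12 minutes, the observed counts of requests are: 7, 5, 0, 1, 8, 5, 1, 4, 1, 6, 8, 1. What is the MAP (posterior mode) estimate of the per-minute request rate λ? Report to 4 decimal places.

3.5218

With a Gamma(shape α, rate β) prior, the Poisson likelihood is conjugate: the posterior is Gamma(α + ΣXᵢ, β + n).
Sum of counts S = 47 over n = 12 minutes.
Posterior: Gamma(α+S, β+n) = Gamma(4.08+47, 2.22+12) = Gamma(51.08, 14.22).
Mode of Gamma(α,β) for α≥1 is (α−1)/β = 50.08/14.22 = 3.5218.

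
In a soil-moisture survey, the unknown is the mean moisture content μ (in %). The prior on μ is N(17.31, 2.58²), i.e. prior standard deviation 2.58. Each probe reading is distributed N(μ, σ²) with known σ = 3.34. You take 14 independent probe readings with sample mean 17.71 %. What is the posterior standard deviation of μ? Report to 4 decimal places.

0.8436

For Normal data with known variance σ², a Normal(μ₀, σ₀²) prior on μ is conjugate. Posterior precision = 1/σ₀² + n/σ²; posterior mean is the precision-weighted average of μ₀ and x̄.
σ₀² = 2.58² = 6.6564, σ² = 3.34² = 11.1556; σ² + n·σ₀² = 11.1556 + 14·6.6564 = 104.3452.
Posterior precision = 1/σ₀² + n/σ² = 1/6.6564 + 14/11.1556 = (σ² + n·σ₀²)/(σ₀²σ²) = 104.3452/(6.6564·11.1556); posterior variance σₙ² = σ₀²σ²/(σ² + n·σ₀²) = 6.6564·11.1556/104.3452 = 0.711639.
Posterior SD = √σₙ² = √(6.6564·11.1556/104.3452) = 0.8436.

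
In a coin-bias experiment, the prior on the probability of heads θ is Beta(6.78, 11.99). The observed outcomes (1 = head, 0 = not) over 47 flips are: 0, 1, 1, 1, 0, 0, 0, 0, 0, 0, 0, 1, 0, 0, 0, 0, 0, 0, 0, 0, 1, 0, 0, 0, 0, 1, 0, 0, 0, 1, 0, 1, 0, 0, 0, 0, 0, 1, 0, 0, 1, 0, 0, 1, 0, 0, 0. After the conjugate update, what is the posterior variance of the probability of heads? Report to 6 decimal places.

0.002954

The Beta prior is conjugate to a Binomial/Bernoulli likelihood; the update adds successes to α and failures to β.
Posterior: Beta(α+k, β+n−k) = Beta(6.78+11, 11.99+36) = Beta(17.78, 47.99).
Var = αβ/((α+β)²(α+β+1)) = 17.78·47.99/(65.77²·66.77) = 0.002954.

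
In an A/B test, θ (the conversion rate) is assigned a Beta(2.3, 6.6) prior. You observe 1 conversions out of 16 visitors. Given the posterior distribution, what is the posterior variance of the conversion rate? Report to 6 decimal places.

The Beta prior is conjugate to a Binomial/Bernoulli likelihood; the update adds successes to α and failures to β.
Posterior: Beta(α+k, β+n−k) = Beta(2.3+1, 6.6+15) = Beta(3.3, 21.6).
Var = αβ/((α+β)²(α+β+1)) = 3.3·21.6/(24.9²·25.9) = 0.004439.

0.004439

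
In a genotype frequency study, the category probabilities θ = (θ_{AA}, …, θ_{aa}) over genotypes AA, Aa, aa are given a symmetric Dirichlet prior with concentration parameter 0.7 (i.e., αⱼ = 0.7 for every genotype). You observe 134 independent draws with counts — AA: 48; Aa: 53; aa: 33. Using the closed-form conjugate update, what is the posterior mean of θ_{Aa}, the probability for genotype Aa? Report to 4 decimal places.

0.3946

The Dirichlet prior is conjugate to the Multinomial likelihood: each posterior αⱼ = prior αⱼ + observed count nⱼ.
Posterior concentration: (48.7, 53.7, 33.7), total = 136.1.
E[θ_{Aa}|data] = α_{Aa}/Σα = 53.7/136.1 = 0.3946.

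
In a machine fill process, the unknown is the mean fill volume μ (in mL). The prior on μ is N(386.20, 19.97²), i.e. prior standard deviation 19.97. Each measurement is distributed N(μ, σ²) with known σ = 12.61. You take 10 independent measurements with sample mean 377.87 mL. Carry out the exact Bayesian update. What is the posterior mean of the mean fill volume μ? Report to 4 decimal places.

For Normal data with known variance σ², a Normal(μ₀, σ₀²) prior on μ is conjugate. Posterior precision = 1/σ₀² + n/σ²; posterior mean is the precision-weighted average of μ₀ and x̄.
n·x̄ = 10·377.87 = 3778.7.
σ₀² = 19.97² = 398.8009, σ² = 12.61² = 159.0121; σ² + n·σ₀² = 159.0121 + 10·398.8009 = 4147.0211.
Posterior mean = (μ₀/σ₀² + n·x̄/σ²)/(1/σ₀² + n/σ²) = (σ²·μ₀ + σ₀²·n·x̄)/(σ² + n·σ₀²) = (159.0121·386.20 + 398.8009·3778.7)/4147.0211 = 1568359.43385/4147.0211 = 378.1894.

378.1894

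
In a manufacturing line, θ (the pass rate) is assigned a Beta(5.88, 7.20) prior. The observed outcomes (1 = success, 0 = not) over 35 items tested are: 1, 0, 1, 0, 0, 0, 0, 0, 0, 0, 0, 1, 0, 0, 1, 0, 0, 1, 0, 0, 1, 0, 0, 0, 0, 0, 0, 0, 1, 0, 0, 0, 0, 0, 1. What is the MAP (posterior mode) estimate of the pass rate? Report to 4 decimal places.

0.2795

The Beta prior is conjugate to a Binomial/Bernoulli likelihood; the update adds successes to α and failures to β.
Posterior: Beta(α+k, β+n−k) = Beta(5.88+8, 7.20+27) = Beta(13.88, 34.20).
Mode of Beta(a,b) for a,b>1 is (a−1)/(a+b−2) = 12.88/46.08 = 0.2795.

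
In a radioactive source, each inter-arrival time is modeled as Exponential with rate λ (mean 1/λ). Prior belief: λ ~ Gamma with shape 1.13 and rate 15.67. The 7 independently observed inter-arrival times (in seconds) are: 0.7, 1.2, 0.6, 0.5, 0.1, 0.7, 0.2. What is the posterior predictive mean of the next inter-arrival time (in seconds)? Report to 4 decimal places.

With a Gamma(shape α, rate β) prior on the exponential rate λ, the posterior after n observations with total T = Σxᵢ is Gamma(α+n, β+T).
Sum of observations T = 4.0 seconds; n = 7.
Posterior: Gamma(1.13+7, 15.67+4.0) = Gamma(8.13, 19.67).
The predictive distribution for the next observation is Lomax; its mean is β/(α−1) = 19.67/7.13 = 2.7588.

2.7588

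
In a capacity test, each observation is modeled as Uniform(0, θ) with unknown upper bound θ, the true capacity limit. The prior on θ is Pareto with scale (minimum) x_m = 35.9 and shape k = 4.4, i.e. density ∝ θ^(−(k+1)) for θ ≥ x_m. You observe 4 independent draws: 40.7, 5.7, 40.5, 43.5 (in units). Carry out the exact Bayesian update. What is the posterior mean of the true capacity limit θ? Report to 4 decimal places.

49.3784

A Pareto(scale x_m, shape k) prior on the upper bound θ of Uniform(0, θ) is conjugate: posterior is Pareto(max(x_m, max xᵢ), k + n).
Sample maximum = 43.5; prior scale x_m = 35.9 → posterior scale = max = 43.5.
Posterior shape = 4.4 + 4 = 8.4.
E[θ|data] = k·x_m/(k−1) = 8.4·43.5/7.4 = 49.3784.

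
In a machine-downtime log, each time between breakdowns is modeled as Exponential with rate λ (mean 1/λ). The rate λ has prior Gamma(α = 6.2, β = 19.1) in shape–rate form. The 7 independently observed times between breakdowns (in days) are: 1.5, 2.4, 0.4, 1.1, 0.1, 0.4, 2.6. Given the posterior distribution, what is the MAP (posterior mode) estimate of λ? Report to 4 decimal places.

With a Gamma(shape α, rate β) prior on the exponential rate λ, the posterior after n observations with total T = Σxᵢ is Gamma(α+n, β+T).
Sum of observations T = 8.5 days; n = 7.
Posterior: Gamma(6.2+7, 19.1+8.5) = Gamma(13.2, 27.6).
Mode = (α−1)/β = 0.4420.

0.4420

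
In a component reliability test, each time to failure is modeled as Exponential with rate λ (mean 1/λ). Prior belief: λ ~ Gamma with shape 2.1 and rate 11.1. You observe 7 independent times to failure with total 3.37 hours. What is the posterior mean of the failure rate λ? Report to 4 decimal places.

With a Gamma(shape α, rate β) prior on the exponential rate λ, the posterior after n observations with total T = Σxᵢ is Gamma(α+n, β+T).
Posterior: Gamma(2.1+7, 11.1+3.37) = Gamma(9.1, 14.47).
Posterior mean of λ = α/β = 9.1/14.47 = 0.6289.

0.6289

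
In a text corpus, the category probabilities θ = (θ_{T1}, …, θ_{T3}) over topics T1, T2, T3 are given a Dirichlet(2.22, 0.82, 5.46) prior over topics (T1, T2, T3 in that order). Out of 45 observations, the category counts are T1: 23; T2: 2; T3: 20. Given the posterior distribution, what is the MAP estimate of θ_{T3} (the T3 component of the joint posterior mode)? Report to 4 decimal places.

0.4844

The Dirichlet prior is conjugate to the Multinomial likelihood: each posterior αⱼ = prior αⱼ + observed count nⱼ.
Posterior concentration: (25.22, 2.82, 25.46), total = 53.50.
Joint mode component: (α_{T3}−1)/(Σα−K) = 24.46/50.50 = 0.4844.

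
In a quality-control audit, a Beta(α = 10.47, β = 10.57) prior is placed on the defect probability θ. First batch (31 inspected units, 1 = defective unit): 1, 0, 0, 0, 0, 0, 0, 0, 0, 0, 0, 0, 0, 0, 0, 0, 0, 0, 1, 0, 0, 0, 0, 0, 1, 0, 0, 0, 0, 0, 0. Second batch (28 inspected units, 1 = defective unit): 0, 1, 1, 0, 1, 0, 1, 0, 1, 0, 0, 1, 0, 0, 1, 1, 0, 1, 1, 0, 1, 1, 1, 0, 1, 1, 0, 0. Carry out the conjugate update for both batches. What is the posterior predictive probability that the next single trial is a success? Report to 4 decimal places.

The Beta prior is conjugate to a Binomial/Bernoulli likelihood; the update adds successes to α and failures to β.
After batch 1: Beta(10.47+3, 10.57+28) = Beta(13.47, 38.57).
After batch 2: Beta(13.47+15, 38.57+13) = Beta(28.47, 51.57).
For a single future Bernoulli trial, P(success | data) = α/(α+β) = 0.3557.

0.3557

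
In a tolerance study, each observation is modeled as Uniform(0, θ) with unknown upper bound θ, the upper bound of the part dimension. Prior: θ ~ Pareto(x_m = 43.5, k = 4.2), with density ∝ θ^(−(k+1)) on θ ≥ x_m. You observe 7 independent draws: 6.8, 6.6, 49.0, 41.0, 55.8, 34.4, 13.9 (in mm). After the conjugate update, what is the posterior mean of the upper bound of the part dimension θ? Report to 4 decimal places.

61.2706

A Pareto(scale x_m, shape k) prior on the upper bound θ of Uniform(0, θ) is conjugate: posterior is Pareto(max(x_m, max xᵢ), k + n).
Sample maximum = 55.8; prior scale x_m = 43.5 → posterior scale = max = 55.8.
Posterior shape = 4.2 + 7 = 11.2.
E[θ|data] = k·x_m/(k−1) = 11.2·55.8/10.2 = 61.2706.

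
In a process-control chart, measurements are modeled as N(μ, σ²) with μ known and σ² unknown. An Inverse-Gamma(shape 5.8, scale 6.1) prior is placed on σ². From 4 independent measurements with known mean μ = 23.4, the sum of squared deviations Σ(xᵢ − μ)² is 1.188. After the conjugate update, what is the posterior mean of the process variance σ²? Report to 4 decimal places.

0.9844

With known mean μ and an Inverse-Gamma(α, β) prior on σ², the Normal likelihood is conjugate: posterior is Inv-Gamma(α + n/2, β + Σ(xᵢ−μ)²/2).
Posterior: Inv-Gamma(5.8 + 4/2, 6.1 + 1.188/2) = Inv-Gamma(7.80, 6.6940).
E[σ²|data] = β/(α−1) = 6.6940/6.80 = 0.9844.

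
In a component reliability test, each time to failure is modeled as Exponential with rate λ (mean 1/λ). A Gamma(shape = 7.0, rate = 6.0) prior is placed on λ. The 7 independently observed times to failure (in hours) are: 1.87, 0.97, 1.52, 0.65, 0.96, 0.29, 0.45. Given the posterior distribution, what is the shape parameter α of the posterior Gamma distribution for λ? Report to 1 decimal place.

With a Gamma(shape α, rate β) prior on the exponential rate λ, the posterior after n observations with total T = Σxᵢ is Gamma(α+n, β+T).
Sum of observations T = 6.71 hours; n = 7.
Posterior: Gamma(7.0+7, 6.0+6.71) = Gamma(14.0, 12.71).
Posterior α = 14.0.

14.0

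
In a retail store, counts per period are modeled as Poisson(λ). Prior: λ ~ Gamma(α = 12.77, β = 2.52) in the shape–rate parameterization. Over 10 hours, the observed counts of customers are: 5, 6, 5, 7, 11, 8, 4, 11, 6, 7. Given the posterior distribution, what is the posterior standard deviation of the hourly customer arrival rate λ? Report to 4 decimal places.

0.7267

With a Gamma(shape α, rate β) prior, the Poisson likelihood is conjugate: the posterior is Gamma(α + ΣXᵢ, β + n).
Sum of counts S = 70 over n = 10 hours.
Posterior: Gamma(α+S, β+n) = Gamma(12.77+70, 2.52+10) = Gamma(82.77, 12.52).
SD = √α/β = √82.77/12.52 = 0.7267.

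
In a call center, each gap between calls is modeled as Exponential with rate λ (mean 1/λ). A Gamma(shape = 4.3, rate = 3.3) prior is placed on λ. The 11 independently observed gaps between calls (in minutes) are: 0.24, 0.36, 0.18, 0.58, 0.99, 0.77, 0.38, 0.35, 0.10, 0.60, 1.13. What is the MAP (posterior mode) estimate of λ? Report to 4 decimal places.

With a Gamma(shape α, rate β) prior on the exponential rate λ, the posterior after n observations with total T = Σxᵢ is Gamma(α+n, β+T).
Sum of observations T = 5.68 minutes; n = 11.
Posterior: Gamma(4.3+11, 3.3+5.68) = Gamma(15.3, 8.98).
Mode = (α−1)/β = 1.5924.

1.5924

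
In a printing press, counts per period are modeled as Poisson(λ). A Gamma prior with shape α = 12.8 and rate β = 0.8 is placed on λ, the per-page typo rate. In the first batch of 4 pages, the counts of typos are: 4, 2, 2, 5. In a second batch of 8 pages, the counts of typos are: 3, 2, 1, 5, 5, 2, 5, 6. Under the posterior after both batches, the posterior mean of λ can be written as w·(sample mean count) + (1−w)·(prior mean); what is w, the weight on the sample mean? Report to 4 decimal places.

0.9375

With a Gamma(shape α, rate β) prior, the Poisson likelihood is conjugate: the posterior is Gamma(α + ΣXᵢ, β + n).
Total number of pages: n = 4 + 8 = 12.
Posterior mean = (α₀+S)/(β₀+n) = [n/(β₀+n)]·(S/n) + [β₀/(β₀+n)]·(α₀/β₀), so only n and β₀ enter the weight.
Weight on data w = n/(β₀+n) = 12/(0.8+12) = 12/12.8 = 0.9375.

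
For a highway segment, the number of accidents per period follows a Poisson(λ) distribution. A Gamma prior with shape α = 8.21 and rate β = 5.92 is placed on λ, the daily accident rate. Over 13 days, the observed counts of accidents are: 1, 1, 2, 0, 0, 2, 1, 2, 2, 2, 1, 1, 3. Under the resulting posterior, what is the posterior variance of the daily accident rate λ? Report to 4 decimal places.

0.0732

With a Gamma(shape α, rate β) prior, the Poisson likelihood is conjugate: the posterior is Gamma(α + ΣXᵢ, β + n).
Sum of counts S = 18 over n = 13 days.
Posterior: Gamma(α+S, β+n) = Gamma(8.21+18, 5.92+13) = Gamma(26.21, 18.92).
Var = α/β² = 26.21/18.92² = 0.0732.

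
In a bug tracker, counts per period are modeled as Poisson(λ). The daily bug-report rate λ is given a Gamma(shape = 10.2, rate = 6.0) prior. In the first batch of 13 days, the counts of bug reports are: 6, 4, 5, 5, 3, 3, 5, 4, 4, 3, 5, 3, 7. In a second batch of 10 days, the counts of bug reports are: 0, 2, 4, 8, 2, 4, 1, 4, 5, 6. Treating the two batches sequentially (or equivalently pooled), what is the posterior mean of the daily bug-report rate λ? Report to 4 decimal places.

3.5586

With a Gamma(shape α, rate β) prior, the Poisson likelihood is conjugate: the posterior is Gamma(α + ΣXᵢ, β + n).
Batch 1: sum of counts S = 57 over n = 13 days.
After batch 1: Gamma(α+S, β+n) = Gamma(10.2+57, 6.0+13) = Gamma(67.2, 19.0).
Batch 2: sum of counts S = 36 over n = 10 days.
After batch 2: Gamma(α+S, β+n) = Gamma(67.2+36, 19.0+10) = Gamma(103.2, 29.0).
Posterior mean = α/β = 103.2/29.0 = 3.5586.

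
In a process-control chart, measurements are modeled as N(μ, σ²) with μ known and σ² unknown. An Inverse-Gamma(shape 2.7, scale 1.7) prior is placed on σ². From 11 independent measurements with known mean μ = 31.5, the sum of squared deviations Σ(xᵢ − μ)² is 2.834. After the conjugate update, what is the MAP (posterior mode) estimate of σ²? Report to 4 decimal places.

0.3388

With known mean μ and an Inverse-Gamma(α, β) prior on σ², the Normal likelihood is conjugate: posterior is Inv-Gamma(α + n/2, β + Σ(xᵢ−μ)²/2).
Posterior: Inv-Gamma(2.7 + 11/2, 1.7 + 2.834/2) = Inv-Gamma(8.20, 3.1170).
Mode = β/(α+1) = 3.1170/9.20 = 0.3388.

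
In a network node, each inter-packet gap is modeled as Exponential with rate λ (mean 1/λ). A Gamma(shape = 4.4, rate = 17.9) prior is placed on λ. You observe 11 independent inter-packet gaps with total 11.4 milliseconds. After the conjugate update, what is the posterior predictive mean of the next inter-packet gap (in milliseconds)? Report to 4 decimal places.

2.0347

With a Gamma(shape α, rate β) prior on the exponential rate λ, the posterior after n observations with total T = Σxᵢ is Gamma(α+n, β+T).
Posterior: Gamma(4.4+11, 17.9+11.4) = Gamma(15.4, 29.3).
The predictive distribution for the next observation is Lomax; its mean is β/(α−1) = 29.3/14.4 = 2.0347.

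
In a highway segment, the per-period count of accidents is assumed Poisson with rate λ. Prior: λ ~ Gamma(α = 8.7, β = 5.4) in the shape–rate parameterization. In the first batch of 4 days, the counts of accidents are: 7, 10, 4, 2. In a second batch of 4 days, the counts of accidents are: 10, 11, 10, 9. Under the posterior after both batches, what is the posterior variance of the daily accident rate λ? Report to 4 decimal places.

With a Gamma(shape α, rate β) prior, the Poisson likelihood is conjugate: the posterior is Gamma(α + ΣXᵢ, β + n).
Batch 1: sum of counts S = 23 over n = 4 days.
After batch 1: Gamma(α+S, β+n) = Gamma(8.7+23, 5.4+4) = Gamma(31.7, 9.4).
Batch 2: sum of counts S = 40 over n = 4 days.
After batch 2: Gamma(α+S, β+n) = Gamma(31.7+40, 9.4+4) = Gamma(71.7, 13.4).
Var = α/β² = 71.7/13.4² = 0.3993.

0.3993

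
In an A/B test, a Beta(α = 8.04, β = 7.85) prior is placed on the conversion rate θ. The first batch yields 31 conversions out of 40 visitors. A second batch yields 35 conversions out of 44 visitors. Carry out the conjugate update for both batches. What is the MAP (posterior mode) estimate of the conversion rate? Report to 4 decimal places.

0.7461

The Beta prior is conjugate to a Binomial/Bernoulli likelihood; the update adds successes to α and failures to β.
After batch 1: Beta(8.04+31, 7.85+9) = Beta(39.04, 16.85).
After batch 2: Beta(39.04+35, 16.85+9) = Beta(74.04, 25.85).
Mode of Beta(a,b) for a,b>1 is (a−1)/(a+b−2) = 73.04/97.89 = 0.7461.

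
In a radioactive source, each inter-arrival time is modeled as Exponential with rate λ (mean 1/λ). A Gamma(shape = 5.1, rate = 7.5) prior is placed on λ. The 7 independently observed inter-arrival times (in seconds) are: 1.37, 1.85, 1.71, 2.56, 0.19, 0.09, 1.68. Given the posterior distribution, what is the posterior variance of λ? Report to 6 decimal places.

With a Gamma(shape α, rate β) prior on the exponential rate λ, the posterior after n observations with total T = Σxᵢ is Gamma(α+n, β+T).
Sum of observations T = 9.45 seconds; n = 7.
Posterior: Gamma(5.1+7, 7.5+9.45) = Gamma(12.1, 16.95).
Var = α/β² = 0.042116.

0.042116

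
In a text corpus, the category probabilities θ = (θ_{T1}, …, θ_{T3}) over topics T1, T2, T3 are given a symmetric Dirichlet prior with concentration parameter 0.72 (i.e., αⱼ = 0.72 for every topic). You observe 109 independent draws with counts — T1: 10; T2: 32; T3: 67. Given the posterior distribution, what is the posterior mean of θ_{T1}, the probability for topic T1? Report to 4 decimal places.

0.0964

The Dirichlet prior is conjugate to the Multinomial likelihood: each posterior αⱼ = prior αⱼ + observed count nⱼ.
Posterior concentration: (10.72, 32.72, 67.72), total = 111.16.
E[θ_{T1}|data] = α_{T1}/Σα = 10.72/111.16 = 0.0964.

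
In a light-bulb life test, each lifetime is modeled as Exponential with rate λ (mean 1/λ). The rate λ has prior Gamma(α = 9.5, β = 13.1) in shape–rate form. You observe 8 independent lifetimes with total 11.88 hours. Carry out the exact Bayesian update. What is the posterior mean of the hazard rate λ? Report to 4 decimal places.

0.7006

With a Gamma(shape α, rate β) prior on the exponential rate λ, the posterior after n observations with total T = Σxᵢ is Gamma(α+n, β+T).
Posterior: Gamma(9.5+8, 13.1+11.88) = Gamma(17.5, 24.98).
Posterior mean of λ = α/β = 17.5/24.98 = 0.7006.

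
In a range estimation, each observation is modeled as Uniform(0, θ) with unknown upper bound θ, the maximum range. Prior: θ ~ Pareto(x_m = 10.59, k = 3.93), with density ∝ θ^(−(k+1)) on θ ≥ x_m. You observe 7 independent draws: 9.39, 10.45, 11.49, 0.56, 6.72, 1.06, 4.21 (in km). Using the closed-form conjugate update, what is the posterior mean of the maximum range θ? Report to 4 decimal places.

12.6471

A Pareto(scale x_m, shape k) prior on the upper bound θ of Uniform(0, θ) is conjugate: posterior is Pareto(max(x_m, max xᵢ), k + n).
Sample maximum = 11.49; prior scale x_m = 10.59 → posterior scale = max = 11.49.
Posterior shape = 3.93 + 7 = 10.93.
E[θ|data] = k·x_m/(k−1) = 10.93·11.49/9.93 = 12.6471.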